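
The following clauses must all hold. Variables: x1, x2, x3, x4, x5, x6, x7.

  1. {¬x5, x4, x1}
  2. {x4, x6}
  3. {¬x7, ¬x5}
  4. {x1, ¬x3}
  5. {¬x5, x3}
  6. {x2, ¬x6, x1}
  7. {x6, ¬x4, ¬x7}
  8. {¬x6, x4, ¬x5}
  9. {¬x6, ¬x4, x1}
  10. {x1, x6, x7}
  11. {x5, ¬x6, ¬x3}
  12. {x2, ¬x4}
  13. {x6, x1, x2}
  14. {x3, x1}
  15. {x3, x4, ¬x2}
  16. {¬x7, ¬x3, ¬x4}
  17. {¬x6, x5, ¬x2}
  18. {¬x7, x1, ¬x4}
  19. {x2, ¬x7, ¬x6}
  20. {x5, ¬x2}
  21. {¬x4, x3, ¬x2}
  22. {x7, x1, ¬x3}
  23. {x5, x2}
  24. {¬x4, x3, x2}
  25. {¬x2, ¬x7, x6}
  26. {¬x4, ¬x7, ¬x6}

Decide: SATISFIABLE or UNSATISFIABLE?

Pure literal: x1 appears only positively; assign x1 = True.
Branch on x2: take x2 = True.
  then x5 is forced to True.
  then x7 is forced to False.
  then x3 is forced to True.
For the remaining variables, x4 = True, x6 = True works.
So x1=T, x2=T, x3=T, x4=T, x5=T, x6=T, x7=F is a satisfying assignment.

SATISFIABLE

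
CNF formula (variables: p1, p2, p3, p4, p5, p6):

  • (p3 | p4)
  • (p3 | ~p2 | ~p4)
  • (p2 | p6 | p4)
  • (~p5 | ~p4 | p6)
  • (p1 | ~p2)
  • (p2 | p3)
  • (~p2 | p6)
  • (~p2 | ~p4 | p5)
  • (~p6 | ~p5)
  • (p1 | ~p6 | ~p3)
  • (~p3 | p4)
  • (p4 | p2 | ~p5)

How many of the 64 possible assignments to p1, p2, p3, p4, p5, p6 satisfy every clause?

3

The models are:
  p1=0 p2=0 p3=1 p4=1 p5=0 p6=0
  p1=1 p2=0 p3=1 p4=1 p5=0 p6=0
  p1=1 p2=0 p3=1 p4=1 p5=0 p6=1
That's 3 in total.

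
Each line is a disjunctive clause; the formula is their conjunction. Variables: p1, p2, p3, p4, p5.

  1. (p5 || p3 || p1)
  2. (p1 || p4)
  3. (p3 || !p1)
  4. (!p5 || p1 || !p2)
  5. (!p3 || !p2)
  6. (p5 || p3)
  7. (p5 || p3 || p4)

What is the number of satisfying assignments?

7

The models are:
  p1=F p2=F p3=F p4=T p5=T
  p1=F p2=F p3=T p4=T p5=F
  p1=F p2=F p3=T p4=T p5=T
  p1=T p2=F p3=T p4=F p5=F
  p1=T p2=F p3=T p4=F p5=T
  p1=T p2=F p3=T p4=T p5=F
  p1=T p2=F p3=T p4=T p5=T
Count: 7.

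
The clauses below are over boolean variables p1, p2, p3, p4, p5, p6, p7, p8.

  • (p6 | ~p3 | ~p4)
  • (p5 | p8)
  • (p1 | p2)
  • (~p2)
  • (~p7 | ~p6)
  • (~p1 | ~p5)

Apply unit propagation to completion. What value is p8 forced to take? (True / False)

True

Unit clause (~p2) sets p2 = False.
In (p1 | p2), p2 is now false; p1 must hold, so p1 = True.
From (~p1 | ~p5) and p1 = True: p5 = False.
(p8 | p5) with p5 = False leaves only p8, so p8 = True.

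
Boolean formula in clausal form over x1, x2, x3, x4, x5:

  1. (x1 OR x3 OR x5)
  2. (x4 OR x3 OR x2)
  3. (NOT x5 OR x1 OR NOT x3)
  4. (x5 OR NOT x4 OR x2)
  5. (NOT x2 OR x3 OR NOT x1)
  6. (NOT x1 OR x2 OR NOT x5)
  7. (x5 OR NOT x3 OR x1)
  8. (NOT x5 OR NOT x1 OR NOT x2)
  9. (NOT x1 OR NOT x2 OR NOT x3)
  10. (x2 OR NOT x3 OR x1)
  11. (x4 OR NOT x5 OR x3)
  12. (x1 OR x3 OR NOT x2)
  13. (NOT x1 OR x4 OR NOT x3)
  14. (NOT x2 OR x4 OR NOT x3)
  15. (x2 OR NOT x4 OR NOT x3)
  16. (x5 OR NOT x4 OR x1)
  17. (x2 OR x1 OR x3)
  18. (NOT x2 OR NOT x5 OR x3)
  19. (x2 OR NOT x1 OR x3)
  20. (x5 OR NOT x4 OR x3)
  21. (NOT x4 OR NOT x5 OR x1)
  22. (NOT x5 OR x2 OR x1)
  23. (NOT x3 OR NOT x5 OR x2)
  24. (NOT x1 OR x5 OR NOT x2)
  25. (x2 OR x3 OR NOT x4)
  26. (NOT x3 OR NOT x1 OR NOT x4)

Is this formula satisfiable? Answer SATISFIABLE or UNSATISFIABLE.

x3 = True:
  x1 = True:
    propagation gives x2=False, x5=False, x4=False; an empty clause results — contradiction.
  x1 = False:
    propagation gives x5=False; an empty clause results — contradiction.
x3 = False:
  x2 = True:
    propagation gives x1=False; an empty clause results — contradiction.
  x2 = False:
    propagation gives x4=True; an empty clause results — contradiction.
Every branch closes, so no satisfying assignment exists.

UNSATISFIABLE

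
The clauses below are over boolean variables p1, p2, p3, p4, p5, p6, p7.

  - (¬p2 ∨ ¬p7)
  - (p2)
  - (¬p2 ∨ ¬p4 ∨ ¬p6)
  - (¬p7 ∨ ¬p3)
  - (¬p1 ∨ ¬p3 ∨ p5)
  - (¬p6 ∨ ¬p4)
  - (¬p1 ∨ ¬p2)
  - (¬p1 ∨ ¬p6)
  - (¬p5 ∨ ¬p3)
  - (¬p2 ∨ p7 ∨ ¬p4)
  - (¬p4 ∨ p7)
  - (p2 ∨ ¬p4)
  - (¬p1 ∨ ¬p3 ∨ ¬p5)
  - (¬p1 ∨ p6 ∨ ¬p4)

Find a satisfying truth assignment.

p1=False, p2=True, p3=False, p4=False, p5=True, p6=True, p7=False

(p2) is a unit clause, so p2 = True.
The clause (¬p7) is unit: p7 must be False.
The clause (¬p1) is unit: p1 must be False.
Unit propagation: (¬p4) forces p4 = False.
p3 occurs only negated in the remaining clauses — set p3 = False.
p5, p6 are now unconstrained; take p5 = True, p6 = True.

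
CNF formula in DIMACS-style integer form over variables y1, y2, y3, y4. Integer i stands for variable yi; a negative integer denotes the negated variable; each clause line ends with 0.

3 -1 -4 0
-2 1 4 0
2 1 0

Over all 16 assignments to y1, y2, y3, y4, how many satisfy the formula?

8

The models are:
  y1=F y2=T y3=F y4=T
  y1=F y2=T y3=T y4=T
  y1=T y2=F y3=F y4=F
  y1=T y2=F y3=T y4=F
  y1=T y2=F y3=T y4=T
  y1=T y2=T y3=F y4=F
  y1=T y2=T y3=T y4=F
  y1=T y2=T y3=T y4=T
Count: 8.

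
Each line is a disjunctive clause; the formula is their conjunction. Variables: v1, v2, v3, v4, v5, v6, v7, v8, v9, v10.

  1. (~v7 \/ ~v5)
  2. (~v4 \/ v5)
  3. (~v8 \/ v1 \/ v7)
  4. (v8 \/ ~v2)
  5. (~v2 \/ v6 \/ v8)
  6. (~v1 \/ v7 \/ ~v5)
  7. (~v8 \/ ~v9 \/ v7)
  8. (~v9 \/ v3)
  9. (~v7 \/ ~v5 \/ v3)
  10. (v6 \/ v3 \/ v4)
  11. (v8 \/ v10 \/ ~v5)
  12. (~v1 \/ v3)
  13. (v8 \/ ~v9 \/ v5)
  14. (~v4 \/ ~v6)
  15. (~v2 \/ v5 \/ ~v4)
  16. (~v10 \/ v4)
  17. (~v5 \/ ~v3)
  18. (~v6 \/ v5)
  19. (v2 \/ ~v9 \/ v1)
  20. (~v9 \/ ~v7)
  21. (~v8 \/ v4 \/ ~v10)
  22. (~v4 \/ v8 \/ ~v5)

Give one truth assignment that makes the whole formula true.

v1=False  v2=True  v3=True  v4=False  v5=False  v6=False  v7=True  v8=True  v9=False  v10=False

v9 occurs only negated in the remaining clauses — set v9 = False.
Set v1 = False and propagate.
The remaining clauses are satisfied by v2 = True, v3 = True, v4 = False, v5 = False, v6 = False, v7 = True, v8 = True, v10 = False.
Check each clause:
  1. (~v7 \/ ~v5) — ~v5 is true.
  2. (v5 \/ ~v4) — ~v4 is true.
  3. (v7 \/ v1 \/ ~v8) — v7 is true.
  4. (~v2 \/ v8) — v8 is true.
  5. (v6 \/ v8 \/ ~v2) — v8 is true.
  6. (~v1 \/ v7 \/ ~v5) — ~v5 is true.
  7. (~v9 \/ v7 \/ ~v8) — v7 is true.
  8. (~v9 \/ v3) — v3 is true.
  9. (v3 \/ ~v5 \/ ~v7) — v3 is true.
  10. (v4 \/ v3 \/ v6) — v3 is true.
  11. (v8 \/ v10 \/ ~v5) — v8 is true.
  12. (~v1 \/ v3) — v3 is true.
  13. (~v9 \/ v5 \/ v8) — v8 is true.
  14. (~v6 \/ ~v4) — ~v6 is true.
  15. (~v2 \/ v5 \/ ~v4) — ~v4 is true.
  16. (v4 \/ ~v10) — ~v10 is true.
  17. (~v5 \/ ~v3) — ~v5 is true.
  18. (~v6 \/ v5) — ~v6 is true.
  19. (v2 \/ ~v9 \/ v1) — v2 is true.
  20. (~v7 \/ ~v9) — ~v9 is true.
  21. (~v8 \/ ~v10 \/ v4) — ~v10 is true.
  22. (~v4 \/ v8 \/ ~v5) — v8 is true.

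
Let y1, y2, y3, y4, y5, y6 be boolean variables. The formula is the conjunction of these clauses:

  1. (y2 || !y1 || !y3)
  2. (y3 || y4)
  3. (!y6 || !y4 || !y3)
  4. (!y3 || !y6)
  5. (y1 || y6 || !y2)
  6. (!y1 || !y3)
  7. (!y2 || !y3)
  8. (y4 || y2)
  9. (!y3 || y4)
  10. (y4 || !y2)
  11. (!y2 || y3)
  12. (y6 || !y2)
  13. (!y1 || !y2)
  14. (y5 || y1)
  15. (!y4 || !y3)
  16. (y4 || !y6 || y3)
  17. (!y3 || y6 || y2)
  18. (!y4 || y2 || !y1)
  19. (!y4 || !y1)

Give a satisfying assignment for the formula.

Pure literal: y5 appears only positively; assign y5 = True.
Try y1 = False.
The remaining clauses are satisfied by y2 = False, y3 = False, y4 = True, y6 = False.

y1=False, y2=False, y3=False, y4=True, y5=True, y6=False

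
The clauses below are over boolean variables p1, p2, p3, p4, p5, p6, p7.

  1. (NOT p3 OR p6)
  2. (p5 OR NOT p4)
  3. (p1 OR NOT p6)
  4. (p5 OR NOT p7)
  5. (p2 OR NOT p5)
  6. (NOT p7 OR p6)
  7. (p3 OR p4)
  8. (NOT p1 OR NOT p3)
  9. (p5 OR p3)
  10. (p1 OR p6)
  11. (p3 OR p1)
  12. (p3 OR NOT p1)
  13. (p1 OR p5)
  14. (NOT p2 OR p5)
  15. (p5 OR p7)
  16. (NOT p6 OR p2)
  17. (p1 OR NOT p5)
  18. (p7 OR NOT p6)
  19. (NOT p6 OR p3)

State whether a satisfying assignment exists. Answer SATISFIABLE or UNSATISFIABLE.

p5 = True:
  propagation gives p2=True, p1=True, p3=False; an empty clause results — contradiction.
p5 = False:
  propagation gives p4=False, p7=False; an empty clause results — contradiction.
Every branch closes, so no satisfying assignment exists.

UNSATISFIABLE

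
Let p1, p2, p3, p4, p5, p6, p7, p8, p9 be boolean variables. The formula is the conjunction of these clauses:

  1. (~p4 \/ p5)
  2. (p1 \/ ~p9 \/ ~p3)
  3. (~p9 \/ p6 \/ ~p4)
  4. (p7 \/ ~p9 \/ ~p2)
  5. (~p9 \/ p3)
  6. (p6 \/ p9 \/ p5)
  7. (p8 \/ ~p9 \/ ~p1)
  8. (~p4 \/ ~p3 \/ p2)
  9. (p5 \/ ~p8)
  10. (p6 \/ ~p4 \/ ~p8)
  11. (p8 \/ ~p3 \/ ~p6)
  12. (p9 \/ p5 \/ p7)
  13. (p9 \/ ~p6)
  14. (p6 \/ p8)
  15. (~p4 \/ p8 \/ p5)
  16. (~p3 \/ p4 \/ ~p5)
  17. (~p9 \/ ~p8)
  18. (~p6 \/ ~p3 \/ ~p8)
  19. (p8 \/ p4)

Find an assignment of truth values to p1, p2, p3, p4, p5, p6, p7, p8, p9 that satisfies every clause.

p7 occurs only positively in the remaining clauses — set p7 = True.
Branch on p1: take p1 = True.
The remaining clauses are satisfied by p2 = True, p3 = False, p4 = False, p5 = True, p6 = False, p8 = True, p9 = False.
Every clause has at least one true literal under this assignment.

p1=True, p2=True, p3=False, p4=False, p5=True, p6=False, p7=True, p8=True, p9=False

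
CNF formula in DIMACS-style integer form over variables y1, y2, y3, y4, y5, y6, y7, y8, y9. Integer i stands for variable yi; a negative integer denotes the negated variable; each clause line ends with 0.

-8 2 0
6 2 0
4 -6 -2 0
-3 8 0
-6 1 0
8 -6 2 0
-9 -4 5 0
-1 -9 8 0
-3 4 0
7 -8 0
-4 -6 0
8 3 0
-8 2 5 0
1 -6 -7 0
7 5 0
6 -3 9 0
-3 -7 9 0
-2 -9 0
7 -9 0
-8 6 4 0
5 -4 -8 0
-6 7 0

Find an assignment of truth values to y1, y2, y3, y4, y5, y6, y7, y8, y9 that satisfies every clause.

Pure literal: y5 appears only positively; assign y5 = True.
Set y1 = True and propagate.
Branch on y2: take y2 = True.
  then y9 is forced to False.
Set y3 = False and propagate.
  then y8 is forced to True.
  then y7 is forced to True.
For the remaining variables, y4 = True, y6 = False works.

y1=T, y2=T, y3=F, y4=T, y5=T, y6=F, y7=T, y8=T, y9=F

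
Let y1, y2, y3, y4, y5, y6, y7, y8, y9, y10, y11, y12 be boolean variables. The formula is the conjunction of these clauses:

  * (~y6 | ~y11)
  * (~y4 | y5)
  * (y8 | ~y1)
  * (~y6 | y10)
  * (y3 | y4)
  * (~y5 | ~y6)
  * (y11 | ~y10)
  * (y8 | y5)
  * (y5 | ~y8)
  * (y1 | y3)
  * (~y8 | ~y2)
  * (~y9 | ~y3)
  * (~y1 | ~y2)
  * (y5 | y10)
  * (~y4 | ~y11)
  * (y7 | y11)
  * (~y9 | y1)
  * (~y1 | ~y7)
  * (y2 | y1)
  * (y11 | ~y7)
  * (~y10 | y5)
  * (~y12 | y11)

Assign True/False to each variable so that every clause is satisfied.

y1 = False, y2 = True, y3 = True, y4 = False, y5 = True, y6 = False, y7 = True, y8 = False, y9 = False, y10 = True, y11 = True, y12 = False

Check each clause:
  1. (~y11 | ~y6) — ~y6 is true.
  2. (~y4 | y5) — ~y4 is true.
  3. (y8 | ~y1) — ~y1 is true.
  4. (~y6 | y10) — ~y6 is true.
  5. (y4 | y3) — y3 is true.
  6. (~y5 | ~y6) — ~y6 is true.
  7. (y11 | ~y10) — y11 is true.
  8. (y5 | y8) — y5 is true.
  9. (~y8 | y5) — ~y8 is true.
  10. (y1 | y3) — y3 is true.
  11. (~y2 | ~y8) — ~y8 is true.
  12. (~y3 | ~y9) — ~y9 is true.
  13. (~y1 | ~y2) — ~y1 is true.
  14. (y5 | y10) — y10 is true.
  15. (~y11 | ~y4) — ~y4 is true.
  16. (y11 | y7) — y11 is true.
  17. (y1 | ~y9) — ~y9 is true.
  18. (~y7 | ~y1) — ~y1 is true.
  19. (y1 | y2) — y2 is true.
  20. (~y7 | y11) — y11 is true.
  21. (~y10 | y5) — y5 is true.
  22. (~y12 | y11) — y11 is true.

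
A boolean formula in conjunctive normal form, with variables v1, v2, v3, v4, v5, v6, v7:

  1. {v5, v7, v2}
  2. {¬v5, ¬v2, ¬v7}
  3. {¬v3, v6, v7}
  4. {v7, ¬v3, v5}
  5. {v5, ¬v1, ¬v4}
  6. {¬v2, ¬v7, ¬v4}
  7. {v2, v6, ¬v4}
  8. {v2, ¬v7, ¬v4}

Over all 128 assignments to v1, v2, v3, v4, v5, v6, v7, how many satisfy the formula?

52

Case analysis on v7 and v2:
  v7=1, v2=1: forces v4=0; v5=0; v1, v3, v6 free → 2^3 = 8.
  v7=1, v2=0: forces v4=0; v1, v3, v5, v6 free → 2^4 = 16.
  v7=0, v2=1: 18 of the 32 assignments to (v1,v3,v4,v5,v6) work.
  v7=0, v2=0: v1 free; 5 ways for (v3,v4,v5,v6) × 2^1 = 10.
Total: 8 + 16 + 18 + 10 = 52.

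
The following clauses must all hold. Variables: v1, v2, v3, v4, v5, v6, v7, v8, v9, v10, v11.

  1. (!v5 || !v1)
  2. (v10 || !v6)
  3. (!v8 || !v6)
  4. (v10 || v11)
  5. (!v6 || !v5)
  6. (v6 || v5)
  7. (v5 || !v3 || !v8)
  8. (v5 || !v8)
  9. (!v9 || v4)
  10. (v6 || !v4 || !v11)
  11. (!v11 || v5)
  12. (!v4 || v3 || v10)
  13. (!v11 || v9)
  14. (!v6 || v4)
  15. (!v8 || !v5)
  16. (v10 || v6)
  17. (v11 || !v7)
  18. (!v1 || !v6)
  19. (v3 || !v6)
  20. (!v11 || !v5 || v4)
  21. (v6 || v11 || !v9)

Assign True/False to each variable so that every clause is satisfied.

Pure literal: v1 appears only negated; assign v1 = False.
Pure literal: v7 appears only negated; assign v7 = False.
Branch on v3: take v3 = True.
Branch on v4: take v4 = True.
Try v5 = False.
  then v6 is forced to True.
  then v10 is forced to True.
  then v8 is forced to False.
  then v11 is forced to False.
v2, v9 are now unconstrained; take v2 = True, v9 = False.

v1=False  v2=True  v3=True  v4=True  v5=False  v6=True  v7=False  v8=False  v9=False  v10=True  v11=False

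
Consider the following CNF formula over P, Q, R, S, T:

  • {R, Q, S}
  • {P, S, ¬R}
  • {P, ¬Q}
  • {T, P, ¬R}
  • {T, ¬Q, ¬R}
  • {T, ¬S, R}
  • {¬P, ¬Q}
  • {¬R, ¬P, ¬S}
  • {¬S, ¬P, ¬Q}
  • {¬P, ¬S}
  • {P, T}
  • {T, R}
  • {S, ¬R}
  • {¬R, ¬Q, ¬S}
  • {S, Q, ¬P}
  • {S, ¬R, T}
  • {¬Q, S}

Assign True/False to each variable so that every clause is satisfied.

P=0, Q=0, R=0, S=1, T=1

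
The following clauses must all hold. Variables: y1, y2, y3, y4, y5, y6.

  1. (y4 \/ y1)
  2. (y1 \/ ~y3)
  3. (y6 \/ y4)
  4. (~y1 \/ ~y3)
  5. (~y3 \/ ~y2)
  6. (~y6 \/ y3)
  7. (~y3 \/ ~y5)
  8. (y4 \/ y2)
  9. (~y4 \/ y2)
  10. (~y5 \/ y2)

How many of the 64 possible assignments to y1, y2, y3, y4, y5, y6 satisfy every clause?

The models are:
  y1=0 y2=1 y3=0 y4=1 y5=0 y6=0
  y1=0 y2=1 y3=0 y4=1 y5=1 y6=0
  y1=1 y2=1 y3=0 y4=1 y5=0 y6=0
  y1=1 y2=1 y3=0 y4=1 y5=1 y6=0
Count: 4.

4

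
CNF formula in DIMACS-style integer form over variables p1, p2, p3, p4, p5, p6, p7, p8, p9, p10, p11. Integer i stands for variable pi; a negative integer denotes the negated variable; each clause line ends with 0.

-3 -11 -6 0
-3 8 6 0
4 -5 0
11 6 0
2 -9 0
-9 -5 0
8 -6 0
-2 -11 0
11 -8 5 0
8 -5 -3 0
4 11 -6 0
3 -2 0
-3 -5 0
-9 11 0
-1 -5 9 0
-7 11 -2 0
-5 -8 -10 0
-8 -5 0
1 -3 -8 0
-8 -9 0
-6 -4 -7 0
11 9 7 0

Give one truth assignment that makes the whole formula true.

p1 = False, p2 = False, p3 = False, p4 = True, p5 = False, p6 = True, p7 = False, p8 = True, p9 = False, p10 = True, p11 = True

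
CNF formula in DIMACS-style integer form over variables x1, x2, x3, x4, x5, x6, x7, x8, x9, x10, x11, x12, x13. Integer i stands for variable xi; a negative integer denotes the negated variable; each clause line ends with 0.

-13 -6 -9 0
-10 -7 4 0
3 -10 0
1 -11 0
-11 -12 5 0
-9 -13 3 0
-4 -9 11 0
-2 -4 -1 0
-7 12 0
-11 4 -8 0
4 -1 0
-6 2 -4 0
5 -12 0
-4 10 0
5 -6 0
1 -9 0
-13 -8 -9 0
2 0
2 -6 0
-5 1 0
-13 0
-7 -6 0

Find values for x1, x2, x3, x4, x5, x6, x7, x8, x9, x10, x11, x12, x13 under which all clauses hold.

x1=False, x2=True, x3=False, x4=False, x5=False, x6=False, x7=False, x8=True, x9=False, x10=False, x11=False, x12=False, x13=False

Unit propagation: (x2) forces x2 = True.
Unit propagation: (~x13) forces x13 = False.
Pure literal: x6 appears only negated; assign x6 = False.
x7 occurs only negated in the remaining clauses — set x7 = False.
Branch on x1: take x1 = False.
  then x11 is forced to False.
  then x9 is forced to False.
  then x5 is forced to False.
  then x12 is forced to False.
Set x3 = False and propagate.
  then x10 is forced to False.
  then x4 is forced to False.
x8 is now unconstrained; take x8 = True.
Every clause has at least one true literal under this assignment.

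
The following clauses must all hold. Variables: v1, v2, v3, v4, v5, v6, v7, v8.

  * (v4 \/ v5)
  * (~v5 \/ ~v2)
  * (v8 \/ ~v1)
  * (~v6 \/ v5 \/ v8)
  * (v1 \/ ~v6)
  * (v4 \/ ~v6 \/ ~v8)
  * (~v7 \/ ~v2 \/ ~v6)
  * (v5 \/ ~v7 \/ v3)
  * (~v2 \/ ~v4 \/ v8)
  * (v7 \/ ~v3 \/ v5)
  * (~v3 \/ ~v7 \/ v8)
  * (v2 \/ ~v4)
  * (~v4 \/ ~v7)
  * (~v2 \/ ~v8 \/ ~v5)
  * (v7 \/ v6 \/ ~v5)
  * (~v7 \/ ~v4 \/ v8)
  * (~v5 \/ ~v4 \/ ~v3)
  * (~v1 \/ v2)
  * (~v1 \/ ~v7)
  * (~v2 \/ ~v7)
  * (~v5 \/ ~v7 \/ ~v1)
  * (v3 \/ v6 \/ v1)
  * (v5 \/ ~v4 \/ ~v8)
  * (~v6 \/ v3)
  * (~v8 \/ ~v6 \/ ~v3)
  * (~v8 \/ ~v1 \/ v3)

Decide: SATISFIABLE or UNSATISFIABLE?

Set v1 = False and propagate.
  then v6 is forced to False.
  then v3 is forced to True.
The remaining clauses are satisfied by v2 = False, v4 = False, v5 = True, v7 = True, v8 = True.
So v1=False, v2=False, v3=True, v4=False, v5=True, v6=False, v7=True, v8=True is a satisfying assignment.

SATISFIABLE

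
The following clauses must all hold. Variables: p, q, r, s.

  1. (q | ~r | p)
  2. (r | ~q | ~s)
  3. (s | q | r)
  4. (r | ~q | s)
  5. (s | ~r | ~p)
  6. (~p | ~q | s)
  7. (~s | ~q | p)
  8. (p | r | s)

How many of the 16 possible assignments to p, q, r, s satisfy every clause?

5

Satisfying assignments:
  p=0 q=0 r=0 s=1
  p=0 q=1 r=1 s=0
  p=1 q=0 r=0 s=1
  p=1 q=0 r=1 s=1
  p=1 q=1 r=1 s=1
That's 5 in total.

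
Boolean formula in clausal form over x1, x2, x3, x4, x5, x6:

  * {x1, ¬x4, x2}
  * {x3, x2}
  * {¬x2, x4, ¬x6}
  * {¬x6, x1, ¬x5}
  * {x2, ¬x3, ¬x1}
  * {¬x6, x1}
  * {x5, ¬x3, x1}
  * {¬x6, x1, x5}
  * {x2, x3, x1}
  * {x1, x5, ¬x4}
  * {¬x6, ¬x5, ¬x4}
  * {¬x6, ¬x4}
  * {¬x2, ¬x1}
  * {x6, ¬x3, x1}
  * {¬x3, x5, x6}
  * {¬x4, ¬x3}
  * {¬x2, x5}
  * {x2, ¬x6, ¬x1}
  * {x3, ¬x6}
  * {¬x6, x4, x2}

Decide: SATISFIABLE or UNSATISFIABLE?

SATISFIABLE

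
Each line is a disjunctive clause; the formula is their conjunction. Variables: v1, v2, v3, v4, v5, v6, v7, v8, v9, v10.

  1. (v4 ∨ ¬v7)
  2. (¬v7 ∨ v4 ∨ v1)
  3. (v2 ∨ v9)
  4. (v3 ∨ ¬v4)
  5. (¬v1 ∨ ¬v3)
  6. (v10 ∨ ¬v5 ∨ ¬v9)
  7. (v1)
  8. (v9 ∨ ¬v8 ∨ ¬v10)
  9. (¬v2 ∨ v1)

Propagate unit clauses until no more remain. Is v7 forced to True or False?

False

(v1) stands alone — v1 = True.
(¬v3 ∨ ¬v1) with v1 = True leaves only ¬v3, so v3 = False.
(v3 ∨ ¬v4) with v3 = False leaves only ¬v4, so v4 = False.
(¬v7 ∨ v4): since v4 = False, the clause reduces to (¬v7). v7 = False.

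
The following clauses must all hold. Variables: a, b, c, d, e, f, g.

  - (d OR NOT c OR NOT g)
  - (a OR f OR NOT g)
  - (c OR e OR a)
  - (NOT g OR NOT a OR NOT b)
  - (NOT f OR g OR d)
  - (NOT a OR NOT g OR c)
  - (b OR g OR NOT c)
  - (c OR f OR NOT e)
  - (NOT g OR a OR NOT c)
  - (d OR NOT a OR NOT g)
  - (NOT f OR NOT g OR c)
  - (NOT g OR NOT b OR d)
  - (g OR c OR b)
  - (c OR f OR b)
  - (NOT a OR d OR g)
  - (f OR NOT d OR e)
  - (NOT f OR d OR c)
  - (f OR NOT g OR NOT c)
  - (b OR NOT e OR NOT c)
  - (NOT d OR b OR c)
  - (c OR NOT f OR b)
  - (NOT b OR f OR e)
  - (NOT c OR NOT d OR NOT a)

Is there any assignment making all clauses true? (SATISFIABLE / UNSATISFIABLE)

Try a = True.
Try b = True.
  then g is forced to False.
  then d is forced to True.
  then c is forced to False.
For the remaining variables, e = False, f = True works.
Every clause has at least one true literal under this assignment.
So a = True, b = True, c = False, d = True, e = False, f = True, g = False is a satisfying assignment.

SATISFIABLE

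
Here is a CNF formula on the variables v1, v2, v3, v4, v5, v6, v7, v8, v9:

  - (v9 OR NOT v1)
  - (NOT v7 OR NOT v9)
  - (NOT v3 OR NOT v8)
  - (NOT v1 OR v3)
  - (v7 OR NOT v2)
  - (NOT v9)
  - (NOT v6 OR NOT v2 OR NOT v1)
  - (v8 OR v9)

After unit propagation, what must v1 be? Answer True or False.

False

(NOT v9) is a unit clause: v9 = False.
(v9 OR NOT v1): since v9 = False, the clause reduces to (NOT v1). v1 = False.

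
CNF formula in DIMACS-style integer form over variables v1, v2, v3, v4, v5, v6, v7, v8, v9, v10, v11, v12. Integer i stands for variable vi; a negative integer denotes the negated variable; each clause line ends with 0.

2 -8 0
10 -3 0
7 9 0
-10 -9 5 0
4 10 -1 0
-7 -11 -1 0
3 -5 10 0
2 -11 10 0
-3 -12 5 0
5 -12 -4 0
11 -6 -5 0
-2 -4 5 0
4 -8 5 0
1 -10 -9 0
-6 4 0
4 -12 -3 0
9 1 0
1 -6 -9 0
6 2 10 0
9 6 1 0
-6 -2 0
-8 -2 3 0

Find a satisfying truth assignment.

v1 = 0, v2 = 1, v3 = 0, v4 = 0, v5 = 0, v6 = 0, v7 = 1, v8 = 0, v9 = 1, v10 = 0, v11 = 1, v12 = 0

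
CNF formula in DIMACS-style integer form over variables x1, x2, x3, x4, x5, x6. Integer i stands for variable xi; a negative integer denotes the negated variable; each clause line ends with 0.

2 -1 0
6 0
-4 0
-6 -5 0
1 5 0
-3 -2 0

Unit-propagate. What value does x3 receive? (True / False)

False

(x6) is a unit clause: x6 = True.
(NOT x4) stands alone — x4 = False.
(NOT x5 OR NOT x6) with x6 = True leaves only NOT x5, so x5 = False.
From (x5 OR x1) and x5 = False: x1 = True.
(x2 OR NOT x1): since x1 = True, the clause reduces to (x2). x2 = True.
(NOT x3 OR NOT x2): since x2 = True, the clause reduces to (NOT x3). x3 = False.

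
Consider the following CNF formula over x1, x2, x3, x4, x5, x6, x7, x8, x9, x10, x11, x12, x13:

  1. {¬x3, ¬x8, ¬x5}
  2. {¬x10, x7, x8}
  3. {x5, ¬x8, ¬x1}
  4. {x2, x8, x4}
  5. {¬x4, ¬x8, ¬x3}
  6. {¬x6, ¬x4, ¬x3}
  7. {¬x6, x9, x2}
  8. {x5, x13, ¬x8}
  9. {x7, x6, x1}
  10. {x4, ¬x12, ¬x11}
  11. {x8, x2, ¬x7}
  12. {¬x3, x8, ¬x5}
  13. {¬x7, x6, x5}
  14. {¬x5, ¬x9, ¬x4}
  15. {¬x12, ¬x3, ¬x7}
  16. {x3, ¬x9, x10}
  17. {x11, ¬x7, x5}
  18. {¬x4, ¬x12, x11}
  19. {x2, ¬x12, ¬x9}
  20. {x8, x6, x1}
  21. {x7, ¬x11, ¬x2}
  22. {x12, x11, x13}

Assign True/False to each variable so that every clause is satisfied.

x1=0, x2=1, x3=0, x4=1, x5=1, x6=1, x7=1, x8=1, x9=0, x10=0, x11=0, x12=0, x13=1

x13 occurs only positively in the remaining clauses — set x13 = True.
Try x1 = False.
Set x2 = True and propagate.
Branch on x3: take x3 = False.
The remaining clauses are satisfied by x4 = True, x5 = True, x6 = True, x7 = True, x8 = True, x9 = False, x10 = False, x11 = False, x12 = False.
Check each clause:
  1. {¬x5, ¬x3, ¬x8} — ¬x3 is true.
  2. {x8, ¬x10, x7} — x8 is true.
  3. {¬x1, x5, ¬x8} — x5 is true.
  4. {x4, x2, x8} — x8 is true.
  5. {¬x4, ¬x8, ¬x3} — ¬x3 is true.
  6. {¬x4, ¬x6, ¬x3} — ¬x3 is true.
  7. {¬x6, x2, x9} — x2 is true.
  8. {x5, ¬x8, x13} — x13 is true.
  9. {x7, x6, x1} — x6 is true.
  10. {¬x12, ¬x11, x4} — ¬x11 is true.
  11. {x8, x2, ¬x7} — x8 is true.
  12. {¬x3, x8, ¬x5} — x8 is true.
  13. {¬x7, x5, x6} — x5 is true.
  14. {¬x5, ¬x4, ¬x9} — ¬x9 is true.
  15. {¬x3, ¬x7, ¬x12} — ¬x12 is true.
  16. {x3, x10, ¬x9} — ¬x9 is true.
  17. {x11, x5, ¬x7} — x5 is true.
  18. {¬x12, ¬x4, x11} — ¬x12 is true.
  19. {x2, ¬x12, ¬x9} — x2 is true.
  20. {x8, x1, x6} — x8 is true.
  21. {¬x2, ¬x11, x7} — ¬x11 is true.
  22. {x12, x11, x13} — x13 is true.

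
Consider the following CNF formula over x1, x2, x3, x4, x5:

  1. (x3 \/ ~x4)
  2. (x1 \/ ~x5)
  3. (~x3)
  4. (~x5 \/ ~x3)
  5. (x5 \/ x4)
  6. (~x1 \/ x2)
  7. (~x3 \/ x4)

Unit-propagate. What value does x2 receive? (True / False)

True

(~x3) is a unit clause: x3 = False.
From (~x4 \/ x3) and x3 = False: x4 = False.
In (x5 \/ x4), x4 is now false; x5 must hold, so x5 = True.
From (~x5 \/ x1) and x5 = True: x1 = True.
From (~x1 \/ x2) and x1 = True: x2 = True.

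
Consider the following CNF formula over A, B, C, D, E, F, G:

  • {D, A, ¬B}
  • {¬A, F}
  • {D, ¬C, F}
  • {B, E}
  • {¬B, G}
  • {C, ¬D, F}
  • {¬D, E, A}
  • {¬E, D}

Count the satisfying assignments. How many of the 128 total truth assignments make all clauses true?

Case analysis on D and A:
  D=T, A=T: C free; 4 ways for (B,E,F,G) × 2^1 = 8.
  D=T, A=F: 9 of the 32 assignments to (B,C,E,F,G) work.
  D=F, A=T: remaining (B,C,E,F,G) ∈ {(T,F,F,T,T); (T,T,F,T,T)} — 2.
  D=F, A=F: a clause becomes empty — 0.
Total: 8 + 9 + 2 + 0 = 19.

19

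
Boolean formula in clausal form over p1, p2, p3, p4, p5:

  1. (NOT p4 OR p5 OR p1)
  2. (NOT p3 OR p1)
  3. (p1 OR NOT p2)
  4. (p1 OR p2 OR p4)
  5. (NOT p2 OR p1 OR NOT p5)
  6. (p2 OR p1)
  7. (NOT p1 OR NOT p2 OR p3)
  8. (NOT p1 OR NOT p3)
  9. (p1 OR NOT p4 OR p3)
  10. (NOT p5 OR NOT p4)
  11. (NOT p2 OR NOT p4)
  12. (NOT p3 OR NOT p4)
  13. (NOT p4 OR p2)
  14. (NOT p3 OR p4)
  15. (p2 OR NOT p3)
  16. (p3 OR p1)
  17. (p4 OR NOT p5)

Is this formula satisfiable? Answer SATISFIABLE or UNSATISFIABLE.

Try p1 = True.
  then p3 is forced to False.
  then p2 is forced to False.
  then p4 is forced to False.
  then p5 is forced to False.
So p1 = True, p2 = False, p3 = False, p4 = False, p5 = False is a satisfying assignment.

SATISFIABLE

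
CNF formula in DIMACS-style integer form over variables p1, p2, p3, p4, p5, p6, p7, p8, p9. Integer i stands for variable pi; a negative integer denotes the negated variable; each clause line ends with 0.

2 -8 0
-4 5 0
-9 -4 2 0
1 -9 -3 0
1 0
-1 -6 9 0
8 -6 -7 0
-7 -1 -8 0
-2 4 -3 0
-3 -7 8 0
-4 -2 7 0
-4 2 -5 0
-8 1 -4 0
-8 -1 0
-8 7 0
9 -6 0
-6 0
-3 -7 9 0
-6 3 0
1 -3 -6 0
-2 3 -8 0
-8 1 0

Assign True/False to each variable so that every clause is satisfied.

p1 = True, p2 = False, p3 = False, p4 = False, p5 = True, p6 = False, p7 = False, p8 = False, p9 = True

The clause (p1) is unit: p1 must be True.
Unit propagation: (¬p8) forces p8 = False.
(¬p6) is a unit clause, so p6 = False.
p3 occurs only negated in the remaining clauses — set p3 = False.
Branch on p2: take p2 = False.
For the remaining variables, p4 = False, p5 = True, p7 = False, p9 = True works.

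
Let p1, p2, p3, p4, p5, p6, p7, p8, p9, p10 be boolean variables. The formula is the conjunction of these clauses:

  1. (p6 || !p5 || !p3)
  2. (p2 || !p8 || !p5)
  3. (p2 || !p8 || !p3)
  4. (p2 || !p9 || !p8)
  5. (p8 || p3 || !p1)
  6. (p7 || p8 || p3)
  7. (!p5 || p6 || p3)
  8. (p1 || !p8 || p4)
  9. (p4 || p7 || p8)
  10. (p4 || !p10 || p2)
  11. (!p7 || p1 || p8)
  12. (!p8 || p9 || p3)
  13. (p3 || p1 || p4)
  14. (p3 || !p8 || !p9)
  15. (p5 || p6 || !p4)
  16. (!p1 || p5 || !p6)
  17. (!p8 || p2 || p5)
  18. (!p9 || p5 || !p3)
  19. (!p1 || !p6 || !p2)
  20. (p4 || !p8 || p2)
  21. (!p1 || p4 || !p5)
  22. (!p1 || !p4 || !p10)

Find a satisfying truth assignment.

p1=F  p2=T  p3=T  p4=T  p5=T  p6=T  p7=F  p8=T  p9=F  p10=T

Check each clause:
  1. (!p3 || p6 || !p5) — p6 is true.
  2. (!p5 || p2 || !p8) — p2 is true.
  3. (!p3 || p2 || !p8) — p2 is true.
  4. (!p9 || p2 || !p8) — p2 is true.
  5. (!p1 || p8 || p3) — p8 is true.
  6. (p8 || p3 || p7) — p8 is true.
  7. (!p5 || p3 || p6) — p3 is true.
  8. (!p8 || p4 || p1) — p4 is true.
  9. (p7 || p4 || p8) — p8 is true.
  10. (!p10 || p2 || p4) — p2 is true.
  11. (p8 || p1 || !p7) — p8 is true.
  12. (!p8 || p3 || p9) — p3 is true.
  13. (p4 || p3 || p1) — p3 is true.
  14. (!p9 || p3 || !p8) — p3 is true.
  15. (p5 || p6 || !p4) — p5 is true.
  16. (p5 || !p1 || !p6) — p5 is true.
  17. (p2 || !p8 || p5) — p2 is true.
  18. (!p9 || p5 || !p3) — p5 is true.
  19. (!p1 || !p6 || !p2) — !p1 is true.
  20. (!p8 || p4 || p2) — p2 is true.
  21. (!p1 || !p5 || p4) — p4 is true.
  22. (!p1 || !p10 || !p4) — !p1 is true.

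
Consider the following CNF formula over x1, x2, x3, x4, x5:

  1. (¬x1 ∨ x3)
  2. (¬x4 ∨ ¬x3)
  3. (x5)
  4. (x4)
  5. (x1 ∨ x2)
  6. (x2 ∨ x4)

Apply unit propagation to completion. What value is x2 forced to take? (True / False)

True

(x5) is a unit clause: x5 = True.
Unit clause (x4) sets x4 = True.
(¬x4 ∨ ¬x3) with x4 = True leaves only ¬x3, so x3 = False.
(x3 ∨ ¬x1): since x3 = False, the clause reduces to (¬x1). x1 = False.
(x1 ∨ x2) with x1 = False leaves only x2, so x2 = True.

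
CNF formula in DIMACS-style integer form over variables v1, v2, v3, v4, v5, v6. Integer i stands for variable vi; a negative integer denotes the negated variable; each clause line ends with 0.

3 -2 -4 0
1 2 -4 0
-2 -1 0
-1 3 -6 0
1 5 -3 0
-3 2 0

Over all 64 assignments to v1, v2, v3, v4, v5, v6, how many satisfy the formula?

Split on v1, then v2.
  v1=T, v2=T: a clause becomes empty — 0.
  v1=T, v2=F: remaining (v3,v4,v5,v6) ∈ {(F,F,F,F); (F,F,T,F); (F,T,F,F); (F,T,T,F)} — 4.
  v1=F, v2=T: v6 free; 4 ways for (v3,v4,v5) × 2^1 = 8.
  v1=F, v2=F: remaining (v3,v4,v5,v6) ∈ {(F,F,F,F); (F,F,F,T); (F,F,T,F); (F,F,T,T)} — 4.
Total: 0 + 4 + 8 + 4 = 16.

16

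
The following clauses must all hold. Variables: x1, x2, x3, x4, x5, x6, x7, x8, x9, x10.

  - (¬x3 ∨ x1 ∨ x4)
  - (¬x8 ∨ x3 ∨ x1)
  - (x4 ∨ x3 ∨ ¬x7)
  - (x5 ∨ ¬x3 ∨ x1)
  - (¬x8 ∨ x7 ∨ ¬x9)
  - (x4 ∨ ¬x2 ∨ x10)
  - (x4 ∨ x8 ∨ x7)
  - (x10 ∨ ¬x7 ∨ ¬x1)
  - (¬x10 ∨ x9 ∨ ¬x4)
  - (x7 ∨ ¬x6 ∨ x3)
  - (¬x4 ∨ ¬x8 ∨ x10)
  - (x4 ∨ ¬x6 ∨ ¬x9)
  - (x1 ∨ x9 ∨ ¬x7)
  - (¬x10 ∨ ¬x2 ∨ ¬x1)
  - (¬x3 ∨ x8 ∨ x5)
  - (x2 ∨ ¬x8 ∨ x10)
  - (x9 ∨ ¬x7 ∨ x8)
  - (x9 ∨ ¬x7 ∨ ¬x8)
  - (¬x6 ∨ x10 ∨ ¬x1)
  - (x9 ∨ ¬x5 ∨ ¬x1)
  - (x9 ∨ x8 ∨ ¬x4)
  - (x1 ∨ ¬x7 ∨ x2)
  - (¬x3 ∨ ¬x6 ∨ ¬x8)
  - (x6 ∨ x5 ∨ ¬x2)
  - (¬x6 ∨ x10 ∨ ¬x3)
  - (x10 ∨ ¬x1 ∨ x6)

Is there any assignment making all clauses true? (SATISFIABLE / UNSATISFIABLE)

SATISFIABLE

Set x1 = True and propagate.
Set x2 = False and propagate.
For the remaining variables, x3 = True, x4 = False, x5 = True, x6 = False, x7 = True, x8 = True, x9 = True, x10 = True works.
So x1=T  x2=F  x3=T  x4=F  x5=T  x6=F  x7=T  x8=T  x9=T  x10=T is a satisfying assignment.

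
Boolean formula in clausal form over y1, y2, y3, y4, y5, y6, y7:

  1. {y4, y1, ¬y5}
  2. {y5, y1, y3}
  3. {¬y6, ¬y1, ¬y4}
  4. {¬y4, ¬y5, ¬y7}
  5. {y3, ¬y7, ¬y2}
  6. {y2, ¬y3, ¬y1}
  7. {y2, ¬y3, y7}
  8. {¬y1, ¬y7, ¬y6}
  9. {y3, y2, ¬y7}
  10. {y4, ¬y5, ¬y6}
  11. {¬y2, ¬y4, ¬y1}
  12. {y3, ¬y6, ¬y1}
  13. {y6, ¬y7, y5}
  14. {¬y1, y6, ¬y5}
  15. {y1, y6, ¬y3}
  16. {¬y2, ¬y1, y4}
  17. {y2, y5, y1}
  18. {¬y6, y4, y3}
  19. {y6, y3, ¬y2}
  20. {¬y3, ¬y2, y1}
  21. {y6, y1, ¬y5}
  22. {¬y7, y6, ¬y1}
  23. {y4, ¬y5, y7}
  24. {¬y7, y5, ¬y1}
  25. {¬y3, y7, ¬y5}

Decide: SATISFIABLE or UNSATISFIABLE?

Branch on y1: take y1 = False.
For the remaining variables, y2 = True, y3 = False, y4 = True, y5 = True, y6 = True, y7 = False works.
So y1=False, y2=True, y3=False, y4=True, y5=True, y6=True, y7=False is a satisfying assignment.

SATISFIABLE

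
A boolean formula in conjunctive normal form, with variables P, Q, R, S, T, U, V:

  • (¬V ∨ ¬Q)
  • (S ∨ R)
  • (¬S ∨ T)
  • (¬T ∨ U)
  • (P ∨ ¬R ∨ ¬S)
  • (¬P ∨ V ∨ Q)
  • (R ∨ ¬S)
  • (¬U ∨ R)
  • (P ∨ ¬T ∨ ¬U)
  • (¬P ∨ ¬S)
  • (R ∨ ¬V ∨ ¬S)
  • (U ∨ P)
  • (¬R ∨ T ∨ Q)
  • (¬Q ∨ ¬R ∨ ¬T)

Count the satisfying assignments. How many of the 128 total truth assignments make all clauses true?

The models are:
  P=F Q=T R=T S=F T=F U=T V=F
  P=T Q=F R=T S=F T=T U=T V=T
  P=T Q=T R=T S=F T=F U=F V=F
  P=T Q=T R=T S=F T=F U=T V=F
That's 4 in total.

4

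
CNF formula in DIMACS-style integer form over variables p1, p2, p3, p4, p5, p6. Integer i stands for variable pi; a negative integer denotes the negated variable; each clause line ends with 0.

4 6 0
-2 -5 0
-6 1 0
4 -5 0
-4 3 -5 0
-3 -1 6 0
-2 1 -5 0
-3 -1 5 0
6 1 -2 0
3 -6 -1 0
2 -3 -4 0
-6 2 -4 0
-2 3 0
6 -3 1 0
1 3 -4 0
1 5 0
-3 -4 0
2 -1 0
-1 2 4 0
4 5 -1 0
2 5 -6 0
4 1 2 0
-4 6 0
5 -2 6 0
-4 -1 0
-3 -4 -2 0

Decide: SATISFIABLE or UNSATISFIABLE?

UNSATISFIABLE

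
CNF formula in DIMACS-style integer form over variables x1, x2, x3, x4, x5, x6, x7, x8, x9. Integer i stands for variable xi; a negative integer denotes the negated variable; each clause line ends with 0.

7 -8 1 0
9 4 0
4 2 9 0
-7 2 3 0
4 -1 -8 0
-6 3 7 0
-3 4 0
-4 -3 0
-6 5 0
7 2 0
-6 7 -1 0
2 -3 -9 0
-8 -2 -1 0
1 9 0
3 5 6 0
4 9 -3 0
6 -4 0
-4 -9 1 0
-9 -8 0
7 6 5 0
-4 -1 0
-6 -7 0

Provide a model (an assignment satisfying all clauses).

Pure literal: x5 appears only positively; assign x5 = True.
x8 occurs only negated in the remaining clauses — set x8 = False.
Set x1 = True and propagate.
  then x4 is forced to False.
  then x9 is forced to True.
  then x3 is forced to False.
Branch on x2: take x2 = True.
Try x6 = False.
x7 is now unconstrained; take x7 = False.
Check each clause:
  1. (x1 ∨ ¬x8 ∨ x7) — ¬x8 is true.
  2. (x9 ∨ x4) — x9 is true.
  3. (x2 ∨ x4 ∨ x9) — x9 is true.
  4. (x2 ∨ ¬x7 ∨ x3) — ¬x7 is true.
  5. (¬x8 ∨ x4 ∨ ¬x1) — ¬x8 is true.
  6. (¬x6 ∨ x3 ∨ x7) — ¬x6 is true.
  7. (¬x3 ∨ x4) — ¬x3 is true.
  8. (¬x4 ∨ ¬x3) — ¬x4 is true.
  9. (x5 ∨ ¬x6) — ¬x6 is true.
  10. (x7 ∨ x2) — x2 is true.
  11. (¬x6 ∨ ¬x1 ∨ x7) — ¬x6 is true.
  12. (¬x9 ∨ x2 ∨ ¬x3) — x2 is true.
  13. (¬x8 ∨ ¬x1 ∨ ¬x2) — ¬x8 is true.
  14. (x1 ∨ x9) — x9 is true.
  15. (x3 ∨ x5 ∨ x6) — x5 is true.
  16. (x9 ∨ x4 ∨ ¬x3) — x9 is true.
  17. (¬x4 ∨ x6) — ¬x4 is true.
  18. (¬x9 ∨ x1 ∨ ¬x4) — x1 is true.
  19. (¬x9 ∨ ¬x8) — ¬x8 is true.
  20. (x7 ∨ x5 ∨ x6) — x5 is true.
  21. (¬x4 ∨ ¬x1) — ¬x4 is true.
  22. (¬x7 ∨ ¬x6) — ¬x7 is true.

x1 = True, x2 = True, x3 = False, x4 = False, x5 = True, x6 = False, x7 = False, x8 = False, x9 = True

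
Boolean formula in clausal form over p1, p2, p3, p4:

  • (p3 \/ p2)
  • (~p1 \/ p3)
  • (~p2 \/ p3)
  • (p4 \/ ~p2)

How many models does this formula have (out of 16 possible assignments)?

6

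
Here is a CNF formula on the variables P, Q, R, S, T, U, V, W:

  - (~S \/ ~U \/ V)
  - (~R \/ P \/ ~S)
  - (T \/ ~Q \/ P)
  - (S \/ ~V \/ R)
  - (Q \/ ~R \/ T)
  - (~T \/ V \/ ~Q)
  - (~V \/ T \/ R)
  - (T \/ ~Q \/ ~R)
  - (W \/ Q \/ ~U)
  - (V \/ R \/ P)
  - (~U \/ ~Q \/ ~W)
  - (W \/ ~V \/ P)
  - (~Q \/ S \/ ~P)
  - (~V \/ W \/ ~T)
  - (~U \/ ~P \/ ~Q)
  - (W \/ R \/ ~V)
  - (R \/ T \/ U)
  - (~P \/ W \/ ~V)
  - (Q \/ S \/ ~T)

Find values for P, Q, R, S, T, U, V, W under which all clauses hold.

P = False, Q = True, R = True, S = False, T = True, U = False, V = True, W = True

Check each clause:
  1. (~U \/ ~S \/ V) — ~U is true.
  2. (P \/ ~S \/ ~R) — ~S is true.
  3. (P \/ ~Q \/ T) — T is true.
  4. (S \/ R \/ ~V) — R is true.
  5. (Q \/ ~R \/ T) — Q is true.
  6. (V \/ ~T \/ ~Q) — V is true.
  7. (T \/ ~V \/ R) — R is true.
  8. (~Q \/ ~R \/ T) — T is true.
  9. (W \/ ~U \/ Q) — W is true.
  10. (V \/ R \/ P) — R is true.
  11. (~W \/ ~Q \/ ~U) — ~U is true.
  12. (W \/ ~V \/ P) — W is true.
  13. (~Q \/ ~P \/ S) — ~P is true.
  14. (~V \/ W \/ ~T) — W is true.
  15. (~U \/ ~Q \/ ~P) — ~U is true.
  16. (W \/ ~V \/ R) — W is true.
  17. (T \/ R \/ U) — R is true.
  18. (~V \/ ~P \/ W) — W is true.
  19. (~T \/ S \/ Q) — Q is true.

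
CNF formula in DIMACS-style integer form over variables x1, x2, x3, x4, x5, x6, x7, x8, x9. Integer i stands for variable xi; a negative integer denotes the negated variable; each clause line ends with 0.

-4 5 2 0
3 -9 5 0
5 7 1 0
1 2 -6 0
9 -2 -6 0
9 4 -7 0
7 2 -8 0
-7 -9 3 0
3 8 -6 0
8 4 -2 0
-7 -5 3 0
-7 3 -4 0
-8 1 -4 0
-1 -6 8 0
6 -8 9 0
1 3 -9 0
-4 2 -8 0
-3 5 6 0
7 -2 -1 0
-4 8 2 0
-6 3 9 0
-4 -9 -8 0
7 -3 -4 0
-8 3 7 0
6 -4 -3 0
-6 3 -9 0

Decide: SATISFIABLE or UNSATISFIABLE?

Branch on x1: take x1 = False.
Set x2 = True and propagate.
For the remaining variables, x3 = True, x4 = False, x5 = True, x6 = True, x7 = False, x8 = True, x9 = True works.
So x1=0, x2=1, x3=1, x4=0, x5=1, x6=1, x7=0, x8=1, x9=1 is a satisfying assignment.

SATISFIABLE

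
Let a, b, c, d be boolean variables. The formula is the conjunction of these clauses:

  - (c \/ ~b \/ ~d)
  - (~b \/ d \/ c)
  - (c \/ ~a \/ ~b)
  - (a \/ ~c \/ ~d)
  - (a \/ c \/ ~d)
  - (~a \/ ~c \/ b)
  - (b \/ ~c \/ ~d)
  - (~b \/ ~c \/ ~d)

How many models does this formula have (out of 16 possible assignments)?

Satisfying assignments:
  a=F b=F c=F d=F
  a=F b=F c=T d=F
  a=F b=T c=T d=F
  a=T b=F c=F d=F
  a=T b=F c=F d=T
  a=T b=T c=T d=F
Count: 6.

6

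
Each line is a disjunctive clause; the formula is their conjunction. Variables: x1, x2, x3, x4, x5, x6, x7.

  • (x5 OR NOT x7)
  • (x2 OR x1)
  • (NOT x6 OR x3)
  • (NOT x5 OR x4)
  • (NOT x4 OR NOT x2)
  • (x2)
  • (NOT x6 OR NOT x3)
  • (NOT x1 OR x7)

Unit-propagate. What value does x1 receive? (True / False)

False

(x2) is a unit clause: x2 = True.
From (NOT x4 OR NOT x2) and x2 = True: x4 = False.
(NOT x5 OR x4): since x4 = False, the clause reduces to (NOT x5). x5 = False.
(x5 OR NOT x7): since x5 = False, the clause reduces to (NOT x7). x7 = False.
From (NOT x1 OR x7) and x7 = False: x1 = False.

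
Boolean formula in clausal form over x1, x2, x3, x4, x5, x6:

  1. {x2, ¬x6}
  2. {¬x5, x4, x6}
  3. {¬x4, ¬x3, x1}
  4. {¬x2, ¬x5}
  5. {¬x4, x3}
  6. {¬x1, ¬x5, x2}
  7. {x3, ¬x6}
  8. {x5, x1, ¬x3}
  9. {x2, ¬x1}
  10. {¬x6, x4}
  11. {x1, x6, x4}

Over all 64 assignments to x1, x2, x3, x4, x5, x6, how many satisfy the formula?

4

Satisfying assignments:
  x1=1 x2=1 x3=0 x4=0 x5=0 x6=0
  x1=1 x2=1 x3=1 x4=0 x5=0 x6=0
  x1=1 x2=1 x3=1 x4=1 x5=0 x6=0
  x1=1 x2=1 x3=1 x4=1 x5=0 x6=1
Count: 4.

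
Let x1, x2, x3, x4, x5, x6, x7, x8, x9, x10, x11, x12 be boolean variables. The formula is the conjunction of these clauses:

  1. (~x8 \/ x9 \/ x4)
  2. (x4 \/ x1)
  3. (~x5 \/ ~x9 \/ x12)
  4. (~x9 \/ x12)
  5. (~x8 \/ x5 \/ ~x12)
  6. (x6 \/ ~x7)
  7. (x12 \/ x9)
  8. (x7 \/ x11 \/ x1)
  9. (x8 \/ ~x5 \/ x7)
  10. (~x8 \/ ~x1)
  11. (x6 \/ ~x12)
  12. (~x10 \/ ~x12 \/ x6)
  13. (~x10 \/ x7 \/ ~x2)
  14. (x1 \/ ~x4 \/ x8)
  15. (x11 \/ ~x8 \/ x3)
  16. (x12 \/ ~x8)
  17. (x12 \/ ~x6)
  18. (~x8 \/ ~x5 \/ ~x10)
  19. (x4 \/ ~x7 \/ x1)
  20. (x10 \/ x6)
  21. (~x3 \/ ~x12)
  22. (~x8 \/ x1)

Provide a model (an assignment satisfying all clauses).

x1=1, x2=0, x3=0, x4=0, x5=0, x6=1, x7=0, x8=0, x9=0, x10=1, x11=0, x12=1

Pure literal: x2 appears only negated; assign x2 = False.
Try x1 = True.
  then x8 is forced to False.
Set x3 = False and propagate.
For the remaining variables, x4 = False, x5 = False, x6 = True, x7 = False, x9 = False, x10 = True, x11 = False, x12 = True works.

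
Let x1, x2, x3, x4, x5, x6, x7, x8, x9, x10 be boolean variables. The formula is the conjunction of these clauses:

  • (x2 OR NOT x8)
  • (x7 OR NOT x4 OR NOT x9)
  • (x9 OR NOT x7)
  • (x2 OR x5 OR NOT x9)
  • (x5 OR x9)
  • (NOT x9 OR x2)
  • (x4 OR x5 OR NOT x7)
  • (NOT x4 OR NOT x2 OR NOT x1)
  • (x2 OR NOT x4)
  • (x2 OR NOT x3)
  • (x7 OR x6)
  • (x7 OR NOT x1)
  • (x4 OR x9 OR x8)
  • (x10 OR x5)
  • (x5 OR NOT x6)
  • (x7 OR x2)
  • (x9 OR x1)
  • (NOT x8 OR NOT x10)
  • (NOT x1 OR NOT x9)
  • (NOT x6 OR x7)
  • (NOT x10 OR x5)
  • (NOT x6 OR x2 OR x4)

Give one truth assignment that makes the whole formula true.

x1 = False  x2 = True  x3 = False  x4 = True  x5 = True  x6 = False  x7 = True  x8 = False  x9 = True  x10 = True

x3 occurs only negated in the remaining clauses — set x3 = False.
Pure literal: x5 appears only positively; assign x5 = True.
Try x1 = False.
  then x9 is forced to True.
  then x2 is forced to True.
Branch on x4: take x4 = True.
  then x7 is forced to True.
For the remaining variables, x6 = False, x8 = False, x10 = True works.
Every clause has at least one true literal under this assignment.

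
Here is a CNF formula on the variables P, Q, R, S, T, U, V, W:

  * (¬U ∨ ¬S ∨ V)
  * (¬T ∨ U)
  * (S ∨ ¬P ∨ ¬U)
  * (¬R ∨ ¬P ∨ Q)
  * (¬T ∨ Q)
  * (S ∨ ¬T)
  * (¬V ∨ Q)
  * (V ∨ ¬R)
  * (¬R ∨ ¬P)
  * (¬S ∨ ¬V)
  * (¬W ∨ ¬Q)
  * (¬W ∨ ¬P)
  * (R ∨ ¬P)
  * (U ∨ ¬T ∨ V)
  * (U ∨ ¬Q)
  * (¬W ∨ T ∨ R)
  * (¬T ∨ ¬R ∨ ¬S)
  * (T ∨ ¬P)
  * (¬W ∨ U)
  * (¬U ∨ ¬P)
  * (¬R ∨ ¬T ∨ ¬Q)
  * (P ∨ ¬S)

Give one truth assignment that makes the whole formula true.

P=F, Q=F, R=F, S=F, T=F, U=F, V=F, W=F

Check each clause:
  1. (¬S ∨ V ∨ ¬U) — ¬U is true.
  2. (¬T ∨ U) — ¬T is true.
  3. (S ∨ ¬P ∨ ¬U) — ¬U is true.
  4. (¬R ∨ ¬P ∨ Q) — ¬R is true.
  5. (¬T ∨ Q) — ¬T is true.
  6. (¬T ∨ S) — ¬T is true.
  7. (Q ∨ ¬V) — ¬V is true.
  8. (¬R ∨ V) — ¬R is true.
  9. (¬R ∨ ¬P) — ¬R is true.
  10. (¬S ∨ ¬V) — ¬V is true.
  11. (¬W ∨ ¬Q) — ¬W is true.
  12. (¬W ∨ ¬P) — ¬W is true.
  13. (¬P ∨ R) — ¬P is true.
  14. (V ∨ U ∨ ¬T) — ¬T is true.
  15. (U ∨ ¬Q) — ¬Q is true.
  16. (¬W ∨ R ∨ T) — ¬W is true.
  17. (¬R ∨ ¬S ∨ ¬T) — ¬T is true.
  18. (¬P ∨ T) — ¬P is true.
  19. (¬W ∨ U) — ¬W is true.
  20. (¬P ∨ ¬U) — ¬U is true.
  21. (¬T ∨ ¬R ∨ ¬Q) — ¬T is true.
  22. (P ∨ ¬S) — ¬S is true.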